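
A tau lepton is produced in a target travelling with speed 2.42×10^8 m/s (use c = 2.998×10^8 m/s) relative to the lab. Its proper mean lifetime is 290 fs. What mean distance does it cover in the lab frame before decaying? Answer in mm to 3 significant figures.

β = v/c = 2.42×10^8 / 2.998×10^8 = 0.80720
γ = 1/√(1 − 0.80720²) = 1.6941
Dilated lifetime: Δt = γτ₀ = 1.6941 × 290 fs = 491.30 fs
d = vΔt = 0.80720c × 491.30 fs = 2.4200×10^8 m/s × 4.9130×10^-13 s = 0.119 mm

d ≈ 0.119 mm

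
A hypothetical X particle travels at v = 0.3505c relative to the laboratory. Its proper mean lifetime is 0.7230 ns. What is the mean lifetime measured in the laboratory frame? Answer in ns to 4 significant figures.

Δt ≈ 0.7720 ns

γ = 1/√(1 − 0.3505²) = 1.06773
Time dilation: Δt = γτ₀ = 1.06773 × 0.7230 ns = 0.7720 ns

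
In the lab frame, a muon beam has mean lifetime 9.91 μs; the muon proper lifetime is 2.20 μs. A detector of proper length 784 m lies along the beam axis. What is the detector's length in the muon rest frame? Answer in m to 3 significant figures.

Time dilation ⇒ γ = Δt/τ₀ = 9.91/2.20 = 4.5045
Length contraction: L = L₀/γ = 784/4.5045 = 174 m

L ≈ 174 m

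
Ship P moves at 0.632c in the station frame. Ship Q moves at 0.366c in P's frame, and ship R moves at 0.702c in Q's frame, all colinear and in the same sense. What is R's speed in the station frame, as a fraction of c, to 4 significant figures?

u ≈ 0.9640c

Compose boost 2: (0.366 + 0.632)/(1 + 0.366×0.632) = 0.9980/1.23131 = 0.810518
Compose boost 3: (0.702 + 0.810518)/(1 + 0.702×0.810518) = 1.51252/1.56898 = 0.9640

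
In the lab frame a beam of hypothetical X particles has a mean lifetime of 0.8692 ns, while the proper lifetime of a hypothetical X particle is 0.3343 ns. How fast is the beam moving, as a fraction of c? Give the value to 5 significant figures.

β ≈ 0.92308

γ = Δt/τ₀ = 0.8692/0.3343 = 2.600060
β = √(1 − 1/γ²) = √(1 − 1/2.600060²) = 0.92308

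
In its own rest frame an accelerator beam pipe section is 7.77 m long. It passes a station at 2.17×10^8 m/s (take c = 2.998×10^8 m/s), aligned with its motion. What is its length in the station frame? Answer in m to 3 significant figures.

β = v/c = 2.17×10^8 / 2.998×10^8 = 0.72382
γ = 1/√(1 − 0.72382²) = 1.4493
Length contraction: L = L₀/γ = 7.77/1.4493 = 5.36 m

L ≈ 5.36 m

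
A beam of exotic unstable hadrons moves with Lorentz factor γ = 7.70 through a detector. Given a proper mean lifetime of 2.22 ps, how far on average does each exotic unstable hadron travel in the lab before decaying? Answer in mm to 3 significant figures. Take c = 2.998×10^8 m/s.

d ≈ 5.08 mm

β = √(1 − 1/γ²) = √(1 − 1/7.70²) = 0.99153
Dilated lifetime: Δt = γτ₀ = 7.70 × 2.22 ps = 17.094 ps
d = vΔt = 0.99153c × 17.094 ps = 2.9726×10^8 m/s × 1.7094×10^-11 s = 5.08 mm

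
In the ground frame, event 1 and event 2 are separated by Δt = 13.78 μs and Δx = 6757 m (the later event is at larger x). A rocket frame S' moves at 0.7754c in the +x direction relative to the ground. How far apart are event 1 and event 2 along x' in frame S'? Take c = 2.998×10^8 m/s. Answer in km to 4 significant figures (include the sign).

γ = 1/√(1 − 0.7754²) = 1.58361
Δx' = γ(Δx − vΔt) = 1.58361 × (6757 m − 0.7754×(2.998×10^8 m/s)×13.78×10^-6 s)
= 1.58361 × (3553.63 m) = 5.628 km

Δx' ≈ 5.628 km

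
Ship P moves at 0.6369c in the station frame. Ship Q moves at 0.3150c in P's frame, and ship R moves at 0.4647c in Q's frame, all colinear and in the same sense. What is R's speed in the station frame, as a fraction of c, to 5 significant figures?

Compose boost 2: (0.3150 + 0.6369)/(1 + 0.3150×0.6369) = 0.95190/1.200624 = 0.7928381
Compose boost 3: (0.4647 + 0.7928381)/(1 + 0.4647×0.7928381) = 1.257538/1.368432 = 0.91896

u ≈ 0.91896c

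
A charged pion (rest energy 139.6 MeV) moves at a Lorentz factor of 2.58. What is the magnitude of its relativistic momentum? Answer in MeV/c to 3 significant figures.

β = √(1 − 1/γ²) = √(1 − 1/2.58²) = 0.92183
p = γβm₀c = 2.58 × 0.92183 × 139.6 MeV/c = 332 MeV/c

p ≈ 332 MeV/c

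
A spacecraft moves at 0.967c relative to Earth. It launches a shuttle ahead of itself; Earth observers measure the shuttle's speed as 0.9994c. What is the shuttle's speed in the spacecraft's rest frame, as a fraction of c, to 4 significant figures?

Inverse velocity addition: u' = (u − v)/(1 − uv/c²)
= (0.9994 − 0.967)/(1 − 0.9994×0.967) = 0.03240/0.0335802 = 0.9649

u' ≈ 0.9649c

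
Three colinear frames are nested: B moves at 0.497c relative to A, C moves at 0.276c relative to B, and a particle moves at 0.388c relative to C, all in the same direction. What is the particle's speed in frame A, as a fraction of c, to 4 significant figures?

u ≈ 0.8449c

Compose boost 2: (0.276 + 0.497)/(1 + 0.276×0.497) = 0.7730/1.13717 = 0.679756
Compose boost 3: (0.388 + 0.679756)/(1 + 0.388×0.679756) = 1.06776/1.26375 = 0.8449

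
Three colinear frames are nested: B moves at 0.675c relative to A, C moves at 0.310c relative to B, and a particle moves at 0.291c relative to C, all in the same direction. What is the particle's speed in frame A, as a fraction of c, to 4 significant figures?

u ≈ 0.8937c

Compose boost 2: (0.310 + 0.675)/(1 + 0.310×0.675) = 0.9850/1.20925 = 0.814554
Compose boost 3: (0.291 + 0.814554)/(1 + 0.291×0.814554) = 1.10555/1.23704 = 0.8937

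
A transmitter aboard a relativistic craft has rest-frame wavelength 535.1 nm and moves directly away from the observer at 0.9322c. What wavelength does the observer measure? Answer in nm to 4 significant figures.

Relativistic Doppler: λ_obs = λ_src √((1+β)/(1−β))
= 535.1 × √(1.93220/0.0678000) = 535.1 × 5.33840 = 2857 nm

λ_obs ≈ 2857 nm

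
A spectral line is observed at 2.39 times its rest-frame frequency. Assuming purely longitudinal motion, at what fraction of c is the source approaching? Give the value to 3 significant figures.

β ≈ 0.702

f_obs/f_src = √((1+β)/(1−β)) = 2.39  ⇒  (1+β)/(1−β) = 5.7121
β = |1 − D²|/(1 + D²) = |1 − 5.7121|/(1 + 5.7121) = 0.702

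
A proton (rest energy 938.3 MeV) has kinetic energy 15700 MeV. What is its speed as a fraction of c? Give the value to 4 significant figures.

β ≈ 0.9984

γ = 1 + K/(m₀c²) = 1 + 15700/938.3 = 17.7324
β = √(1 − 1/γ²) = 0.9984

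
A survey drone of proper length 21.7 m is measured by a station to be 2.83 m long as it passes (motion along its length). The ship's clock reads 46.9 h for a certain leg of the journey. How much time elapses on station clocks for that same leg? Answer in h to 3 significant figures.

Δt ≈ 360 h

Length contraction ⇒ γ = L₀/L = 21.7/2.83 = 7.6678
Time dilation: Δt = γτ₀ = 7.6678 × 46.9 h = 360 h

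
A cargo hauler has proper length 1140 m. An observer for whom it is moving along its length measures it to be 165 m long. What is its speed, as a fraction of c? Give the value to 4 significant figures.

β ≈ 0.9895

γ = L₀/L = 1140/165 = 6.90909
β = √(1 − 1/γ²) = 0.9895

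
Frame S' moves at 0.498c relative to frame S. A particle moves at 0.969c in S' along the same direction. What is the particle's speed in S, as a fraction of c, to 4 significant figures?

u ≈ 0.9895c

Relativistic velocity addition: u = (u' + v)/(1 + u'v/c²)
= (0.969 + 0.498)/(1 + 0.969×0.498) = 1.467/1.48256 = 0.9895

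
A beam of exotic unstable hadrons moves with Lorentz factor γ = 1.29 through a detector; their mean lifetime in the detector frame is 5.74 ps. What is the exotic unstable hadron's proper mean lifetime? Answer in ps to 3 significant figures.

γ = 1.29 (given)
Proper time: τ₀ = Δt/γ = 5.74/1.29 = 4.45 ps

τ₀ ≈ 4.45 ps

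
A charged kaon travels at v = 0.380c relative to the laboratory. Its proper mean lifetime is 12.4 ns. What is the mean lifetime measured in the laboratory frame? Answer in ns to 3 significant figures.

γ = 1/√(1 − 0.380²) = 1.0811
Time dilation: Δt = γτ₀ = 1.0811 × 12.4 ns = 13.4 ns

Δt ≈ 13.4 ns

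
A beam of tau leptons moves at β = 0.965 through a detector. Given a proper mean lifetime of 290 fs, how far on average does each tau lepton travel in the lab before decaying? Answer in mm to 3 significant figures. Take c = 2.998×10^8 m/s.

γ = 1/√(1 − 0.965²) = 3.8132
Dilated lifetime: Δt = γτ₀ = 3.8132 × 290 fs = 1105.8 fs
d = vΔt = 0.965c × 1105.8 fs = 2.8931×10^8 m/s × 1.1058×10^-12 s = 0.320 mm

d ≈ 0.320 mm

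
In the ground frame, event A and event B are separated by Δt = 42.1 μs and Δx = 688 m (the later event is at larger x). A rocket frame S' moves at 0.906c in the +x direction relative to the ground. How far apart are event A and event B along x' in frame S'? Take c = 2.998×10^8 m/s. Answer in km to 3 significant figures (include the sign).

γ = 1/√(1 − 0.906²) = 2.3625
Δx' = γ(Δx − vΔt) = 2.3625 × (688 m − 0.906×(2.998×10^8 m/s)×42.1×10^-6 s)
= 2.3625 × (-10747 m) = -25.4 km

Δx' ≈ -25.4 km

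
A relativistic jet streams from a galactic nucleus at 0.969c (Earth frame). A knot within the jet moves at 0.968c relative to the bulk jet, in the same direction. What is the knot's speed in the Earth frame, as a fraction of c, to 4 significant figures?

Relativistic velocity addition: u = (u' + v)/(1 + u'v/c²)
= (0.968 + 0.969)/(1 + 0.968×0.969) = 1.937/1.93799 = 0.9995

u ≈ 0.9995c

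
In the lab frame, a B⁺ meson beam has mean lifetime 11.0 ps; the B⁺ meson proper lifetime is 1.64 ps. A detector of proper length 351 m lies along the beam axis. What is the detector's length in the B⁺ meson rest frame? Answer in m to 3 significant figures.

L ≈ 52.3 m

Time dilation ⇒ γ = Δt/τ₀ = 11.0/1.64 = 6.7073
Length contraction: L = L₀/γ = 351/6.7073 = 52.3 m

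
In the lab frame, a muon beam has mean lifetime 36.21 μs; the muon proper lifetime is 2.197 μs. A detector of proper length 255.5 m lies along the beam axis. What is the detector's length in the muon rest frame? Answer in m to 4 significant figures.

Time dilation ⇒ γ = Δt/τ₀ = 36.21/2.197 = 16.4816
Length contraction: L = L₀/γ = 255.5/16.4816 = 15.50 m

L ≈ 15.50 m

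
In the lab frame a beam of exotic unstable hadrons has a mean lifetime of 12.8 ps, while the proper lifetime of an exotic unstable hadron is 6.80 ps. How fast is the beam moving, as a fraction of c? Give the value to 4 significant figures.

γ = Δt/τ₀ = 12.8/6.80 = 1.88235
β = √(1 − 1/γ²) = √(1 − 1/1.88235²) = 0.8472

β ≈ 0.8472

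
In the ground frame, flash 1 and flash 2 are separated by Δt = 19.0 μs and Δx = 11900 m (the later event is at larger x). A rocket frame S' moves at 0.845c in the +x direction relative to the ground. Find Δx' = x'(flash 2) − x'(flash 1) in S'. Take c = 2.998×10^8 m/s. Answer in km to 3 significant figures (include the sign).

γ = 1/√(1 − 0.845²) = 1.8700
Δx' = γ(Δx − vΔt) = 1.8700 × (11900 m − 0.845×(2.998×10^8 m/s)×19.0×10^-6 s)
= 1.8700 × (7086.7 m) = 13.3 km

Δx' ≈ 13.3 km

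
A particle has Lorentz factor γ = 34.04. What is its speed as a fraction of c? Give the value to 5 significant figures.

β = √(1 − 1/γ²) = √(1 − 1/34.04²) = √(0.9991370) = 0.99957

β ≈ 0.99957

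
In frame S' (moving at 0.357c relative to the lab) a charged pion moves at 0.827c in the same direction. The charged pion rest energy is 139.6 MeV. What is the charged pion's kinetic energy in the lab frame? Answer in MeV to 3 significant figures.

u_lab = (0.827 + 0.357)/(1 + 0.827×0.357) = 0.914117
γ = 1/√(1 − 0.914117²) = 2.4664
K = (γ − 1)m₀c² = (2.4664 − 1) × 139.6 = 1.4664 × 139.6 = 205 MeV

K ≈ 205 MeV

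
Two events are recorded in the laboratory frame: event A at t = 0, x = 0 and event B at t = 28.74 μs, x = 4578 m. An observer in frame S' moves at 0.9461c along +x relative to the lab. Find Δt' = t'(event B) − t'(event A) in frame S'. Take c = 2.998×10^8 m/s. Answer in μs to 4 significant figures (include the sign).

Δt' ≈ 44.13 μs

γ = 1/√(1 − 0.9461²) = 3.08761
Δt' = γ(Δt − vΔx/c²) = 3.08761 × (28.74 μs − 0.9461×4578 m / (2.998×10^8 m/s))
= 3.08761 × (14.2929 μs) = 44.13 μs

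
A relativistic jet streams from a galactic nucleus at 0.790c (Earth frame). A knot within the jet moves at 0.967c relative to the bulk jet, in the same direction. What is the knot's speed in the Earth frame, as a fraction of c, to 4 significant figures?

u ≈ 0.9961c

Relativistic velocity addition: u = (u' + v)/(1 + u'v/c²)
= (0.967 + 0.790)/(1 + 0.967×0.790) = 1.757/1.76393 = 0.9961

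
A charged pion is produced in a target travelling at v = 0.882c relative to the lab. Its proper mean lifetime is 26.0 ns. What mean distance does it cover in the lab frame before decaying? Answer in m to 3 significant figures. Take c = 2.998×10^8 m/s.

d ≈ 14.6 m

γ = 1/√(1 − 0.882²) = 2.1220
Dilated lifetime: Δt = γτ₀ = 2.1220 × 26.0 ns = 55.172 ns
d = vΔt = 0.882c × 55.172 ns = 2.6442×10^8 m/s × 5.5172×10^-8 s = 14.6 m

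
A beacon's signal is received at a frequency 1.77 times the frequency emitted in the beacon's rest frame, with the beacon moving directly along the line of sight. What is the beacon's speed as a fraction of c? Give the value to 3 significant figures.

f_obs/f_src = √((1+β)/(1−β)) = 1.77  ⇒  (1+β)/(1−β) = 3.1329
β = |1 − D²|/(1 + D²) = |1 − 3.1329|/(1 + 3.1329) = 0.516

β ≈ 0.516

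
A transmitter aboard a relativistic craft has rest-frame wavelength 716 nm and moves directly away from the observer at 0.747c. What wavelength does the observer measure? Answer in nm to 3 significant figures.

λ_obs ≈ 1880 nm

Relativistic Doppler: λ_obs = λ_src √((1+β)/(1−β))
= 716 × √(1.7470/0.25300) = 716 × 2.6278 = 1880 nm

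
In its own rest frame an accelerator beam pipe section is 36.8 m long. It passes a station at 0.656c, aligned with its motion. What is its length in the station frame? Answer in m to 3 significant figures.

γ = 1/√(1 − 0.656²) = 1.3249
Length contraction: L = L₀/γ = 36.8/1.3249 = 27.8 m

L ≈ 27.8 m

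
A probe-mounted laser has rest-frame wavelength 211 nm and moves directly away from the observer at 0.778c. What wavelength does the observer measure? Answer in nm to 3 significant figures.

λ_obs ≈ 597 nm

Relativistic Doppler: λ_obs = λ_src √((1+β)/(1−β))
= 211 × √(1.7780/0.22200) = 211 × 2.8300 = 597 nm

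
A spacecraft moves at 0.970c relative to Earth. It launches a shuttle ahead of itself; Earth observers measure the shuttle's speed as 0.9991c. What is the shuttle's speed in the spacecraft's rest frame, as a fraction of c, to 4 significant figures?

u' ≈ 0.9426c

Inverse velocity addition: u' = (u − v)/(1 − uv/c²)
= (0.9991 − 0.970)/(1 − 0.9991×0.970) = 0.02910/0.0308730 = 0.9426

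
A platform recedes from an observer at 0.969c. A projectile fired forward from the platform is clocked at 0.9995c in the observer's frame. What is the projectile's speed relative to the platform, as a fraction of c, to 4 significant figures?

u' ≈ 0.9687c

Inverse velocity addition: u' = (u − v)/(1 − uv/c²)
= (0.9995 − 0.969)/(1 − 0.9995×0.969) = 0.03050/0.0314845 = 0.9687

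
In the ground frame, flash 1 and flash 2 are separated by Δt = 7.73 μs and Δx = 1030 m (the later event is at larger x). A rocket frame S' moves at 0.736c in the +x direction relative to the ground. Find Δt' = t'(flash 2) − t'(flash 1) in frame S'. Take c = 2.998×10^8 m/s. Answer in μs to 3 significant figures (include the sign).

γ = 1/√(1 − 0.736²) = 1.4771
Δt' = γ(Δt − vΔx/c²) = 1.4771 × (7.73 μs − 0.736×1030 m / (2.998×10^8 m/s))
= 1.4771 × (5.2014 μs) = 7.68 μs

Δt' ≈ 7.68 μs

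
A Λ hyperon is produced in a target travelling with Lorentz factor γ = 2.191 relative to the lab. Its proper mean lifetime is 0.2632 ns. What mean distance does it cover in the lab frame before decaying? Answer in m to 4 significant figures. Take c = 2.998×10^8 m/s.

d ≈ 0.1538 m

β = √(1 − 1/γ²) = √(1 − 1/2.191²) = 0.889768
Dilated lifetime: Δt = γτ₀ = 2.191 × 0.2632 ns = 0.576671 ns
d = vΔt = 0.889768c × 0.576671 ns = 2.66753×10^8 m/s × 5.76671×10^-10 s = 0.1538 m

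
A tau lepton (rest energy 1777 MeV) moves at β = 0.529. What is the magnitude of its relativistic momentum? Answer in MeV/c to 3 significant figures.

γ = 1/√(1 − 0.529²) = 1.1784
p = γβm₀c = 1.1784 × 0.529 × 1777 MeV/c = 1110 MeV/c

p ≈ 1110 MeV/c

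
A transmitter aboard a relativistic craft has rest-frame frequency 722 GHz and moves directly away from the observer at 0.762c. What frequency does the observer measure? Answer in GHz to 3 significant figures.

f_obs ≈ 265 GHz

Relativistic Doppler: f_obs = f_src √((1−β)/(1+β))
= 722 × √(0.23800/1.7620) = 722 × 0.36752 = 265 GHz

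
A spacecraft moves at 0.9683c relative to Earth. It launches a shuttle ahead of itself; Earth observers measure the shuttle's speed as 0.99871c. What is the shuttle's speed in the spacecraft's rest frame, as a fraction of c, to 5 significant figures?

Inverse velocity addition: u' = (u − v)/(1 − uv/c²)
= (0.99871 − 0.9683)/(1 − 0.99871×0.9683) = 0.030410/0.03294911 = 0.92294

u' ≈ 0.92294c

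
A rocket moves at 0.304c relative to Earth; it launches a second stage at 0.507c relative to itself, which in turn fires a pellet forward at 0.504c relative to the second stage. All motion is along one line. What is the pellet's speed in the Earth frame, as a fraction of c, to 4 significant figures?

Compose boost 2: (0.507 + 0.304)/(1 + 0.507×0.304) = 0.8110/1.15413 = 0.702695
Compose boost 3: (0.504 + 0.702695)/(1 + 0.504×0.702695) = 1.20670/1.35416 = 0.8911

u ≈ 0.8911c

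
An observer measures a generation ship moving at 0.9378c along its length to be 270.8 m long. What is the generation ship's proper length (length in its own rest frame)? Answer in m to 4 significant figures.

L₀ ≈ 780.0 m

γ = 1/√(1 − 0.9378²) = 2.88038
L₀ = γL = 2.88038 × 270.8 = 780.0 m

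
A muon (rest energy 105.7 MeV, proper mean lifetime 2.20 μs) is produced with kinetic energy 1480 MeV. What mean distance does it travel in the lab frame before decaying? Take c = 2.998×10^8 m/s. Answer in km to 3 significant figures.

d ≈ 9.87 km

γ = 1 + K/(m₀c²) = 1 + 1480/105.7 = 15.002
β = √(1 − 1/γ²) = 0.99778
Dilated lifetime: γτ₀ = 15.002 × 2.20 μs = 33.004 μs
d = βc·γτ₀ = 0.99778 × (2.998×10^8 m/s) × 3.3004×10^-5 s = 9.87 km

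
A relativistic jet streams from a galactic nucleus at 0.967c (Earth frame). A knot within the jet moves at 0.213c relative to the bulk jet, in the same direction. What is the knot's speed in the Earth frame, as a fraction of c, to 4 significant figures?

u ≈ 0.9785c

Relativistic velocity addition: u = (u' + v)/(1 + u'v/c²)
= (0.213 + 0.967)/(1 + 0.213×0.967) = 1.180/1.20597 = 0.9785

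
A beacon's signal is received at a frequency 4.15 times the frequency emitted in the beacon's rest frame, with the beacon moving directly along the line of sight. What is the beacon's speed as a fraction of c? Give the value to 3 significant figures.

β ≈ 0.890

f_obs/f_src = √((1+β)/(1−β)) = 4.15  ⇒  (1+β)/(1−β) = 17.223
β = |1 − D²|/(1 + D²) = |1 − 17.223|/(1 + 17.223) = 0.890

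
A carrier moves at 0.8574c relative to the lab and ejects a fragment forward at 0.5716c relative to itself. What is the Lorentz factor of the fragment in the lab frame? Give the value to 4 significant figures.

γ ≈ 3.529

u_lab = (0.5716 + 0.8574)/(1 + 0.5716×0.8574) = 1.4290/1.490090 = 0.9590026
γ = 1/√(1 − 0.9590026²) = 3.529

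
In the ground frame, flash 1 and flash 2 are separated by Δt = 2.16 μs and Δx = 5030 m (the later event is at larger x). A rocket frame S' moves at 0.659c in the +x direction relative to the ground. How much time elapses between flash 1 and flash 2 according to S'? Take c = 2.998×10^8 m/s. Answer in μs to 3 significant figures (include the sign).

γ = 1/√(1 − 0.659²) = 1.3295
Δt' = γ(Δt − vΔx/c²) = 1.3295 × (2.16 μs − 0.659×5030 m / (2.998×10^8 m/s))
= 1.3295 × (-8.8966 μs) = -11.8 μs

Δt' ≈ -11.8 μs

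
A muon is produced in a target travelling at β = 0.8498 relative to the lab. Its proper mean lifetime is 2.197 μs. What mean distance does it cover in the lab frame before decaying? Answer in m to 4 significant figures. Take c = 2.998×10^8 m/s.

γ = 1/√(1 − 0.8498²) = 1.89715
Dilated lifetime: Δt = γτ₀ = 1.89715 × 2.197 μs = 4.16805 μs
d = vΔt = 0.8498c × 4.16805 μs = 2.54770×10^8 m/s × 4.16805×10^-6 s = 1062 m

d ≈ 1062 m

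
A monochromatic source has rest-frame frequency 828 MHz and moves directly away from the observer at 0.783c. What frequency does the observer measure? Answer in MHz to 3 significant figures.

Relativistic Doppler: f_obs = f_src √((1−β)/(1+β))
= 828 × √(0.21700/1.7830) = 828 × 0.34886 = 289 MHz

f_obs ≈ 289 MHz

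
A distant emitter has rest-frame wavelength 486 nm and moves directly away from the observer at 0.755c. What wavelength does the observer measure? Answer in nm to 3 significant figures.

Relativistic Doppler: λ_obs = λ_src √((1+β)/(1−β))
= 486 × √(1.7550/0.24500) = 486 × 2.6764 = 1300 nm

λ_obs ≈ 1300 nm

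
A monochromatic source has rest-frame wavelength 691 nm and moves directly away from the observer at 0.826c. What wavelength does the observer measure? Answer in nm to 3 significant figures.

λ_obs ≈ 2240 nm

Relativistic Doppler: λ_obs = λ_src √((1+β)/(1−β))
= 691 × √(1.8260/0.17400) = 691 × 3.2395 = 2240 nm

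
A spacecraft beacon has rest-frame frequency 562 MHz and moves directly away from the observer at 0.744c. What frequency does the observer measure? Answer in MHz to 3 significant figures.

f_obs ≈ 215 MHz

Relativistic Doppler: f_obs = f_src √((1−β)/(1+β))
= 562 × √(0.25600/1.7440) = 562 × 0.38313 = 215 MHz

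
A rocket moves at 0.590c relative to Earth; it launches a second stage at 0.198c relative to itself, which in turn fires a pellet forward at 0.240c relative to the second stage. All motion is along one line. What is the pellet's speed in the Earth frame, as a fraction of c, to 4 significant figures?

Compose boost 2: (0.198 + 0.590)/(1 + 0.198×0.590) = 0.7880/1.11682 = 0.705575
Compose boost 3: (0.240 + 0.705575)/(1 + 0.240×0.705575) = 0.945575/1.16934 = 0.8086

u ≈ 0.8086c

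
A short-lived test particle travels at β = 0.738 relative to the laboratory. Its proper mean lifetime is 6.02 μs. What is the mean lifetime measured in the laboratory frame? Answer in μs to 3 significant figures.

γ = 1/√(1 − 0.738²) = 1.4819
Time dilation: Δt = γτ₀ = 1.4819 × 6.02 μs = 8.92 μs

Δt ≈ 8.92 μs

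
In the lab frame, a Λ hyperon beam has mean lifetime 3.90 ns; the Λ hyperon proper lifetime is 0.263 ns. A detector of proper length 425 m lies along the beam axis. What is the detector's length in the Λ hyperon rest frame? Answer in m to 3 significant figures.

L ≈ 28.7 m

Time dilation ⇒ γ = Δt/τ₀ = 3.90/0.263 = 14.829
Length contraction: L = L₀/γ = 425/14.829 = 28.7 m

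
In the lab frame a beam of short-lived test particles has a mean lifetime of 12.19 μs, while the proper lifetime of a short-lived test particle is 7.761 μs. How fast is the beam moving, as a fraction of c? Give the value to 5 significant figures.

γ = Δt/τ₀ = 12.19/7.761 = 1.570674
β = √(1 − 1/γ²) = √(1 − 1/1.570674²) = 0.77114

β ≈ 0.77114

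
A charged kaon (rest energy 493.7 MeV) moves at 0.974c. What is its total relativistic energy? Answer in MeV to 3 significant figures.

γ = 1/√(1 − 0.974²) = 4.4141
E = γm₀c² = 4.4141 × 493.7 MeV = 2180 MeV

E ≈ 2180 MeV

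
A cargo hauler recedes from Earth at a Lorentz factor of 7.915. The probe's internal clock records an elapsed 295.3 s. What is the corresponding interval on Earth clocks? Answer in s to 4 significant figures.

γ = 7.915 (given)
Time dilation: Δt = γτ₀ = 7.915 × 295.3 s = 2337 s

Δt ≈ 2337 s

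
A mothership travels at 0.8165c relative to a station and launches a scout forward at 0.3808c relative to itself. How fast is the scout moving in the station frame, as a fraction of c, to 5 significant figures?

Compose boost 2: (0.3808 + 0.8165)/(1 + 0.3808×0.8165) = 1.1973/1.310923 = 0.91333

u ≈ 0.91333c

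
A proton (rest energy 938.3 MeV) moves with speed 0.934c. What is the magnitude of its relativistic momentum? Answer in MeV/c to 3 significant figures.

p ≈ 2450 MeV/c

γ = 1/√(1 − 0.934²) = 2.7990
p = γβm₀c = 2.7990 × 0.934 × 938.3 MeV/c = 2450 MeV/c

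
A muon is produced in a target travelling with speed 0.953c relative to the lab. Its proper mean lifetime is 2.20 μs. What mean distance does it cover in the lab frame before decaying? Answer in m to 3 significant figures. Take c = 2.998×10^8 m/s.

γ = 1/√(1 − 0.953²) = 3.3007
Dilated lifetime: Δt = γτ₀ = 3.3007 × 2.20 μs = 7.2614 μs
d = vΔt = 0.953c × 7.2614 μs = 2.8571×10^8 m/s × 7.2614×10^-6 s = 2070 m

d ≈ 2070 m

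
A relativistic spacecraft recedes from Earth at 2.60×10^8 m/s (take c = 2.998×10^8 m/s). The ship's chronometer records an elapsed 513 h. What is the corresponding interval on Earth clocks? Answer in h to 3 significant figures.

β = v/c = 2.60×10^8 / 2.998×10^8 = 0.86724
γ = 1/√(1 − 0.86724²) = 2.0085
Time dilation: Δt = γτ₀ = 2.0085 × 513 h = 1030 h

Δt ≈ 1030 h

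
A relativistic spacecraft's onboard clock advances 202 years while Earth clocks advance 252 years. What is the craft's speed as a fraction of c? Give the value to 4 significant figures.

γ = Δt/τ₀ = 252/202 = 1.24752
β = √(1 − 1/γ²) = √(1 − 1/1.24752²) = 0.5979

β ≈ 0.5979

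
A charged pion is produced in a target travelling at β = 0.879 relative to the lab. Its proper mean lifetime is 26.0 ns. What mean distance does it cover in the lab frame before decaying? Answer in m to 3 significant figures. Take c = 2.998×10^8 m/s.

γ = 1/√(1 − 0.879²) = 2.0972
Dilated lifetime: Δt = γτ₀ = 2.0972 × 26.0 ns = 54.528 ns
d = vΔt = 0.879c × 54.528 ns = 2.6352×10^8 m/s × 5.4528×10^-8 s = 14.4 m

d ≈ 14.4 m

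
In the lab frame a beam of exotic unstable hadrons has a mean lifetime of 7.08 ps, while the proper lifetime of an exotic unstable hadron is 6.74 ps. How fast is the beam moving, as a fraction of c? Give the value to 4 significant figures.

β ≈ 0.3062

γ = Δt/τ₀ = 7.08/6.74 = 1.05045
β = √(1 − 1/γ²) = √(1 − 1/1.05045²) = 0.3062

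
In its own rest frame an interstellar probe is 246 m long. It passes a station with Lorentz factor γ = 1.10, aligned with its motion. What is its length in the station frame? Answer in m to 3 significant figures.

γ = 1.10 (given)
Length contraction: L = L₀/γ = 246/1.10 = 224 m

L ≈ 224 m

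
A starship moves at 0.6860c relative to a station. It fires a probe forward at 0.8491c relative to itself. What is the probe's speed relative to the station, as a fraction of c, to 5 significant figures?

u ≈ 0.97006c

Relativistic velocity addition: u = (u' + v)/(1 + u'v/c²)
= (0.8491 + 0.6860)/(1 + 0.8491×0.6860) = 1.5351/1.582483 = 0.97006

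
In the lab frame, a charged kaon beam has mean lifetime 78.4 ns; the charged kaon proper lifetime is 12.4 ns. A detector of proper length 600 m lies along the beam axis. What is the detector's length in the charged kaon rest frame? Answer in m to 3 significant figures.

L ≈ 94.9 m

Time dilation ⇒ γ = Δt/τ₀ = 78.4/12.4 = 6.3226
Length contraction: L = L₀/γ = 600/6.3226 = 94.9 m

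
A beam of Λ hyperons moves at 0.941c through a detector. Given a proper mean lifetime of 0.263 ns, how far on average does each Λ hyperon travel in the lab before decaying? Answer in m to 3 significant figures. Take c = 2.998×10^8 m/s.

γ = 1/√(1 − 0.941²) = 2.9550
Dilated lifetime: Δt = γτ₀ = 2.9550 × 0.263 ns = 0.77717 ns
d = vΔt = 0.941c × 0.77717 ns = 2.8211×10^8 m/s × 7.7717×10^-10 s = 0.219 m

d ≈ 0.219 m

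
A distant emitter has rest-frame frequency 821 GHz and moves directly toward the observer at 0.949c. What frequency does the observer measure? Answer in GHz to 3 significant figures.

f_obs ≈ 5080 GHz

Relativistic Doppler: f_obs = f_src √((1+β)/(1−β))
= 821 × √(1.9490/0.051000) = 821 × 6.1819 = 5080 GHz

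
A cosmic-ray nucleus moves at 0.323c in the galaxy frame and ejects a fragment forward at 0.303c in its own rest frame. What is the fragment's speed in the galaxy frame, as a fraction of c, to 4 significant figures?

u ≈ 0.5702c

Compose boost 2: (0.303 + 0.323)/(1 + 0.303×0.323) = 0.6260/1.09787 = 0.5702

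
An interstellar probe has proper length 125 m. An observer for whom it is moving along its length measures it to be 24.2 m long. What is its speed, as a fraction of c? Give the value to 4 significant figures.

β ≈ 0.9811

γ = L₀/L = 125/24.2 = 5.16529
β = √(1 − 1/γ²) = 0.9811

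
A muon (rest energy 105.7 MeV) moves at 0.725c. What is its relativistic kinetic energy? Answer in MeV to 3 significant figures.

γ = 1/√(1 − 0.725²) = 1.4519
K = (γ − 1)m₀c² = (1.4519 − 1) × 105.7 MeV = 0.45191 × 105.7 MeV = 47.8 MeV

K ≈ 47.8 MeV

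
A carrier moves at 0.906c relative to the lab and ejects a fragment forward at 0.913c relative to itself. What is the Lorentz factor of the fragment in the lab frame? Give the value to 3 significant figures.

u_lab = (0.913 + 0.906)/(1 + 0.913×0.906) = 1.819/1.82718 = 0.995524
γ = 1/√(1 − 0.995524²) = 10.6

γ ≈ 10.6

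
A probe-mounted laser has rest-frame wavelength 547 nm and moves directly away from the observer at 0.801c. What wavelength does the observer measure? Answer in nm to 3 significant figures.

Relativistic Doppler: λ_obs = λ_src √((1+β)/(1−β))
= 547 × √(1.8010/0.19900) = 547 × 3.0084 = 1650 nm

λ_obs ≈ 1650 nm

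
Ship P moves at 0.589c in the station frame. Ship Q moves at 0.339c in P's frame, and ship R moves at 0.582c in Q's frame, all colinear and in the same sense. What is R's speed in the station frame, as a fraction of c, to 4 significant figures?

Compose boost 2: (0.339 + 0.589)/(1 + 0.339×0.589) = 0.9280/1.19967 = 0.773545
Compose boost 3: (0.582 + 0.773545)/(1 + 0.582×0.773545) = 1.35555/1.45020 = 0.9347

u ≈ 0.9347c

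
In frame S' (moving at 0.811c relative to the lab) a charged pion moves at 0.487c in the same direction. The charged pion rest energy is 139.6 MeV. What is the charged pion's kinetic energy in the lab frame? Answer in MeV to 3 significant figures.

u_lab = (0.487 + 0.811)/(1 + 0.487×0.811) = 0.930495
γ = 1/√(1 − 0.930495²) = 2.7300
K = (γ − 1)m₀c² = (2.7300 − 1) × 139.6 = 1.7300 × 139.6 = 242 MeV

K ≈ 242 MeV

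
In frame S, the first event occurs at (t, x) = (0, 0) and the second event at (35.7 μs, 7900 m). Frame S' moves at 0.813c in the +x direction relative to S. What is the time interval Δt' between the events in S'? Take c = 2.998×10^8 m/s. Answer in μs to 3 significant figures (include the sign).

γ = 1/√(1 − 0.813²) = 1.7174
Δt' = γ(Δt − vΔx/c²) = 1.7174 × (35.7 μs − 0.813×7900 m / (2.998×10^8 m/s))
= 1.7174 × (14.277 μs) = 24.5 μs

Δt' ≈ 24.5 μs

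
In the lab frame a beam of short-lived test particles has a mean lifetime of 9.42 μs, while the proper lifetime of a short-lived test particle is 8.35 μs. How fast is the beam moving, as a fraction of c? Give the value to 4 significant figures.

γ = Δt/τ₀ = 9.42/8.35 = 1.12814
β = √(1 − 1/γ²) = √(1 − 1/1.12814²) = 0.4629

β ≈ 0.4629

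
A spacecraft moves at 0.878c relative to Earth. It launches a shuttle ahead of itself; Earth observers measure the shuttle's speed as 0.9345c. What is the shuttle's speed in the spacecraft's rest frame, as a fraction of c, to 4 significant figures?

Inverse velocity addition: u' = (u − v)/(1 − uv/c²)
= (0.9345 − 0.878)/(1 − 0.9345×0.878) = 0.05650/0.179509 = 0.3147

u' ≈ 0.3147c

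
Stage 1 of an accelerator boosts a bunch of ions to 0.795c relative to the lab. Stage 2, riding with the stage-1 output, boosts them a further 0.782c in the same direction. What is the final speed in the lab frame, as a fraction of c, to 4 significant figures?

u ≈ 0.9724c

Compose boost 2: (0.782 + 0.795)/(1 + 0.782×0.795) = 1.577/1.62169 = 0.9724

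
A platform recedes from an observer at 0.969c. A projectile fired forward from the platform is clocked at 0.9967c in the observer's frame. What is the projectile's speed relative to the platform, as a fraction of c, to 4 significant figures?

Inverse velocity addition: u' = (u − v)/(1 − uv/c²)
= (0.9967 − 0.969)/(1 − 0.9967×0.969) = 0.02770/0.0341977 = 0.8100

u' ≈ 0.8100c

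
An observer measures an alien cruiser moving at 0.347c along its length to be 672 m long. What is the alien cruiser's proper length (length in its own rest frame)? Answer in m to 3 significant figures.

L₀ ≈ 717 m

γ = 1/√(1 − 0.347²) = 1.0663
L₀ = γL = 1.0663 × 672 = 717 m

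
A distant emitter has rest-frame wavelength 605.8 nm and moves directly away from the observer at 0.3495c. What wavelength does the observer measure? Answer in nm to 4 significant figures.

Relativistic Doppler: λ_obs = λ_src √((1+β)/(1−β))
= 605.8 × √(1.34950/0.650500) = 605.8 × 1.44033 = 872.6 nm

λ_obs ≈ 872.6 nm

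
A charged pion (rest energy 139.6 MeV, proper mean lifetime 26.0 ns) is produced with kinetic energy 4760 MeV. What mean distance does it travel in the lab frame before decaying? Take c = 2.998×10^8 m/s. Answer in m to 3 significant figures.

γ = 1 + K/(m₀c²) = 1 + 4760/139.6 = 35.097
β = √(1 − 1/γ²) = 0.99959
Dilated lifetime: γτ₀ = 35.097 × 26.0 ns = 912.53 ns
d = βc·γτ₀ = 0.99959 × (2.998×10^8 m/s) × 9.1253×10^-7 s = 273 m

d ≈ 273 m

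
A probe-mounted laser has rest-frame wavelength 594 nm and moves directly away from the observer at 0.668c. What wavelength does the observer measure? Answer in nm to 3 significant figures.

λ_obs ≈ 1330 nm

Relativistic Doppler: λ_obs = λ_src √((1+β)/(1−β))
= 594 × √(1.6680/0.33200) = 594 × 2.2414 = 1330 nm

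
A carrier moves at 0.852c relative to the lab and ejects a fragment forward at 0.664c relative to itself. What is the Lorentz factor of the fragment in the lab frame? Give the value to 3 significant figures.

u_lab = (0.664 + 0.852)/(1 + 0.664×0.852) = 1.516/1.56573 = 0.968240
γ = 1/√(1 − 0.968240²) = 4.00

γ ≈ 4.00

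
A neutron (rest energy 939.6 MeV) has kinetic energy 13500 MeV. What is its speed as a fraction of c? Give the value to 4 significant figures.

γ = 1 + K/(m₀c²) = 1 + 13500/939.6 = 15.3678
β = √(1 − 1/γ²) = 0.9979

β ≈ 0.9979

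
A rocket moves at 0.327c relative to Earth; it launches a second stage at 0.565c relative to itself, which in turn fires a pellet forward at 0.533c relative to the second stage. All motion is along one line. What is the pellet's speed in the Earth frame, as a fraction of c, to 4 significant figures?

u ≈ 0.9177c

Compose boost 2: (0.565 + 0.327)/(1 + 0.565×0.327) = 0.8920/1.18476 = 0.752898
Compose boost 3: (0.533 + 0.752898)/(1 + 0.533×0.752898) = 1.28590/1.40129 = 0.9177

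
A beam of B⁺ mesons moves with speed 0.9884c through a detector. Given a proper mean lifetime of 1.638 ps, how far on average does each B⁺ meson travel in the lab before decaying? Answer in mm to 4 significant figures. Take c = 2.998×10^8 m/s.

d ≈ 3.196 mm

γ = 1/√(1 − 0.9884²) = 6.58444
Dilated lifetime: Δt = γτ₀ = 6.58444 × 1.638 ps = 10.7853 ps
d = vΔt = 0.9884c × 10.7853 ps = 2.96322×10^8 m/s × 1.07853×10^-11 s = 3.196 mm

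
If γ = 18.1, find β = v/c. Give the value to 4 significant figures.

β = √(1 − 1/γ²) = √(1 − 1/18.1²) = √(0.996948) = 0.9985

β ≈ 0.9985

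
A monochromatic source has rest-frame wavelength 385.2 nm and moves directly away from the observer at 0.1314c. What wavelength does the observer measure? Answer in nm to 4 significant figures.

λ_obs ≈ 439.6 nm

Relativistic Doppler: λ_obs = λ_src √((1+β)/(1−β))
= 385.2 × √(1.13140/0.868600) = 385.2 × 1.14130 = 439.6 nm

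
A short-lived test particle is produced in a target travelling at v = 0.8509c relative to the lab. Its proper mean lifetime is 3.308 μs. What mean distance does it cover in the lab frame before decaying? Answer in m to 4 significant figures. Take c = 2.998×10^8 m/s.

d ≈ 1606 m

γ = 1/√(1 − 0.8509²) = 1.90357
Dilated lifetime: Δt = γτ₀ = 1.90357 × 3.308 μs = 6.29702 μs
d = vΔt = 0.8509c × 6.29702 μs = 2.55100×10^8 m/s × 6.29702×10^-6 s = 1606 m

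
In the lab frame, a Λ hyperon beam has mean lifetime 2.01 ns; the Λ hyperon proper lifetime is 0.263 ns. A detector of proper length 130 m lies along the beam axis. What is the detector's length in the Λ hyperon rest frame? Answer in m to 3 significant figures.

L ≈ 17.0 m

Time dilation ⇒ γ = Δt/τ₀ = 2.01/0.263 = 7.6426
Length contraction: L = L₀/γ = 130/7.6426 = 17.0 m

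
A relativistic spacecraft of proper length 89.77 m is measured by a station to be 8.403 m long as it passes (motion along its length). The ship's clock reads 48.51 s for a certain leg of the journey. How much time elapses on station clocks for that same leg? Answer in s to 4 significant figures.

Δt ≈ 518.2 s

Length contraction ⇒ γ = L₀/L = 89.77/8.403 = 10.6831
Time dilation: Δt = γτ₀ = 10.6831 × 48.51 s = 518.2 s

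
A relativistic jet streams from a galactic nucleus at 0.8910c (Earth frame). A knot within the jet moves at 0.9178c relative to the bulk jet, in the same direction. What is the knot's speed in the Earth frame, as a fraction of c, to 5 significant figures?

Relativistic velocity addition: u = (u' + v)/(1 + u'v/c²)
= (0.9178 + 0.8910)/(1 + 0.9178×0.8910) = 1.8088/1.817760 = 0.99507

u ≈ 0.99507c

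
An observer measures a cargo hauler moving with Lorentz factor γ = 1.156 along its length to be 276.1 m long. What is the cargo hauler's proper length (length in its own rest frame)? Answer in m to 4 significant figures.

L₀ ≈ 319.2 m

γ = 1.156 (given)
L₀ = γL = 1.156 × 276.1 = 319.2 m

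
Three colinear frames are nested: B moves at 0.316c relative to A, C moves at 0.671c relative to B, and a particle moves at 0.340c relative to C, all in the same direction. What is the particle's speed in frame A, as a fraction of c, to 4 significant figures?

u ≈ 0.9040c

Compose boost 2: (0.671 + 0.316)/(1 + 0.671×0.316) = 0.9870/1.21204 = 0.814332
Compose boost 3: (0.340 + 0.814332)/(1 + 0.340×0.814332) = 1.15433/1.27687 = 0.9040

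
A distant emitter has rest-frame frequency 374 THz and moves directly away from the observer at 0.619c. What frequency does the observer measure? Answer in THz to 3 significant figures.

f_obs ≈ 181 THz

Relativistic Doppler: f_obs = f_src √((1−β)/(1+β))
= 374 × √(0.38100/1.6190) = 374 × 0.48511 = 181 THz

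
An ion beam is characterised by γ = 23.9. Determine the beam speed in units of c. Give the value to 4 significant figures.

β ≈ 0.9991

β = √(1 − 1/γ²) = √(1 − 1/23.9²) = √(0.998249) = 0.9991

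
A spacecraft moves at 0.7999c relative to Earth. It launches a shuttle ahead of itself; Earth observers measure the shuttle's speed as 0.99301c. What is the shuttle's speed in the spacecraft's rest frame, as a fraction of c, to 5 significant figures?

Inverse velocity addition: u' = (u − v)/(1 − uv/c²)
= (0.99301 − 0.7999)/(1 − 0.99301×0.7999) = 0.19311/0.2056913 = 0.93883

u' ≈ 0.93883c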